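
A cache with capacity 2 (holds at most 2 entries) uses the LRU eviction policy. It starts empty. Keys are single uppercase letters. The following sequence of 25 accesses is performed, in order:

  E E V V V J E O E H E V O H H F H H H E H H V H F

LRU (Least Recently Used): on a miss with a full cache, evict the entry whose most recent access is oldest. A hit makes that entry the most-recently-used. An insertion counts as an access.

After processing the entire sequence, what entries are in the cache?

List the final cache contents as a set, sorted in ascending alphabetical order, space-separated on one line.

Answer: F H

Derivation:
LRU simulation (capacity=2):
  1. access E: MISS. Cache (LRU->MRU): [E]
  2. access E: HIT. Cache (LRU->MRU): [E]
  3. access V: MISS. Cache (LRU->MRU): [E V]
  4. access V: HIT. Cache (LRU->MRU): [E V]
  5. access V: HIT. Cache (LRU->MRU): [E V]
  6. access J: MISS, evict E. Cache (LRU->MRU): [V J]
  7. access E: MISS, evict V. Cache (LRU->MRU): [J E]
  8. access O: MISS, evict J. Cache (LRU->MRU): [E O]
  9. access E: HIT. Cache (LRU->MRU): [O E]
  10. access H: MISS, evict O. Cache (LRU->MRU): [E H]
  11. access E: HIT. Cache (LRU->MRU): [H E]
  12. access V: MISS, evict H. Cache (LRU->MRU): [E V]
  13. access O: MISS, evict E. Cache (LRU->MRU): [V O]
  14. access H: MISS, evict V. Cache (LRU->MRU): [O H]
  15. access H: HIT. Cache (LRU->MRU): [O H]
  16. access F: MISS, evict O. Cache (LRU->MRU): [H F]
  17. access H: HIT. Cache (LRU->MRU): [F H]
  18. access H: HIT. Cache (LRU->MRU): [F H]
  19. access H: HIT. Cache (LRU->MRU): [F H]
  20. access E: MISS, evict F. Cache (LRU->MRU): [H E]
  21. access H: HIT. Cache (LRU->MRU): [E H]
  22. access H: HIT. Cache (LRU->MRU): [E H]
  23. access V: MISS, evict E. Cache (LRU->MRU): [H V]
  24. access H: HIT. Cache (LRU->MRU): [V H]
  25. access F: MISS, evict V. Cache (LRU->MRU): [H F]
Total: 12 hits, 13 misses, 11 evictions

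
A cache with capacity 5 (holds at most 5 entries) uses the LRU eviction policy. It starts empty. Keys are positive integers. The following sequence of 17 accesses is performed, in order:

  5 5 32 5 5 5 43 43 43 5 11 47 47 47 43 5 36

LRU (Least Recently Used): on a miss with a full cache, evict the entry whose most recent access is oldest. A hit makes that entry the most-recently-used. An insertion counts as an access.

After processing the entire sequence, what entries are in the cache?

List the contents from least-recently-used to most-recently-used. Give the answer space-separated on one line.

LRU simulation (capacity=5):
  1. access 5: MISS. Cache (LRU->MRU): [5]
  2. access 5: HIT. Cache (LRU->MRU): [5]
  3. access 32: MISS. Cache (LRU->MRU): [5 32]
  4. access 5: HIT. Cache (LRU->MRU): [32 5]
  5. access 5: HIT. Cache (LRU->MRU): [32 5]
  6. access 5: HIT. Cache (LRU->MRU): [32 5]
  7. access 43: MISS. Cache (LRU->MRU): [32 5 43]
  8. access 43: HIT. Cache (LRU->MRU): [32 5 43]
  9. access 43: HIT. Cache (LRU->MRU): [32 5 43]
  10. access 5: HIT. Cache (LRU->MRU): [32 43 5]
  11. access 11: MISS. Cache (LRU->MRU): [32 43 5 11]
  12. access 47: MISS. Cache (LRU->MRU): [32 43 5 11 47]
  13. access 47: HIT. Cache (LRU->MRU): [32 43 5 11 47]
  14. access 47: HIT. Cache (LRU->MRU): [32 43 5 11 47]
  15. access 43: HIT. Cache (LRU->MRU): [32 5 11 47 43]
  16. access 5: HIT. Cache (LRU->MRU): [32 11 47 43 5]
  17. access 36: MISS, evict 32. Cache (LRU->MRU): [11 47 43 5 36]
Total: 11 hits, 6 misses, 1 evictions

Answer: 11 47 43 5 36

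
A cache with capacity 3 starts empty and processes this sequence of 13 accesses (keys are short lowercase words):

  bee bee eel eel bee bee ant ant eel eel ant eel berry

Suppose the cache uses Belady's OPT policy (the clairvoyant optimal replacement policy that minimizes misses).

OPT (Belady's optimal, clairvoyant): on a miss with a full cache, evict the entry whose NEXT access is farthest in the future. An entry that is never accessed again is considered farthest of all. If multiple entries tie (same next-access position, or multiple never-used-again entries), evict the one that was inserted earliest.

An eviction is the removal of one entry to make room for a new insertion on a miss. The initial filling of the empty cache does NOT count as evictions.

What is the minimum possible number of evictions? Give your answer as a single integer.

Answer: 1

Derivation:
OPT (Belady) simulation (capacity=3):
  1. access bee: MISS. Cache: [bee]
  2. access bee: HIT. Next use of bee: step 5. Cache: [bee]
  3. access eel: MISS. Cache: [bee eel]
  4. access eel: HIT. Next use of eel: step 9. Cache: [bee eel]
  5. access bee: HIT. Next use of bee: step 6. Cache: [bee eel]
  6. access bee: HIT. Next use of bee: never. Cache: [bee eel]
  7. access ant: MISS. Cache: [bee eel ant]
  8. access ant: HIT. Next use of ant: step 11. Cache: [bee eel ant]
  9. access eel: HIT. Next use of eel: step 10. Cache: [bee eel ant]
  10. access eel: HIT. Next use of eel: step 12. Cache: [bee eel ant]
  11. access ant: HIT. Next use of ant: never. Cache: [bee eel ant]
  12. access eel: HIT. Next use of eel: never. Cache: [bee eel ant]
  13. access berry: MISS, evict bee (next use: never). Cache: [eel ant berry]
Total: 9 hits, 4 misses, 1 evictions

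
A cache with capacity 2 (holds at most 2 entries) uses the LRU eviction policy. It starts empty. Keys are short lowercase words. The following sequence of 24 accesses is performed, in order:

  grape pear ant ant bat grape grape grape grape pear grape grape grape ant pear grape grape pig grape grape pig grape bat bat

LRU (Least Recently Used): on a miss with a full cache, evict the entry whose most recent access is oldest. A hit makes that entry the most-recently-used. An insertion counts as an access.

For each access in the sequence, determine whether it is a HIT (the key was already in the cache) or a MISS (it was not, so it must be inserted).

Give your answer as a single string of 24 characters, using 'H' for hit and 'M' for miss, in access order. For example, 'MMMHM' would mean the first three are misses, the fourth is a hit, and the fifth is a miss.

Answer: MMMHMMHHHMHHHMMMHMHHHHMH

Derivation:
LRU simulation (capacity=2):
  1. access grape: MISS. Cache (LRU->MRU): [grape]
  2. access pear: MISS. Cache (LRU->MRU): [grape pear]
  3. access ant: MISS, evict grape. Cache (LRU->MRU): [pear ant]
  4. access ant: HIT. Cache (LRU->MRU): [pear ant]
  5. access bat: MISS, evict pear. Cache (LRU->MRU): [ant bat]
  6. access grape: MISS, evict ant. Cache (LRU->MRU): [bat grape]
  7. access grape: HIT. Cache (LRU->MRU): [bat grape]
  8. access grape: HIT. Cache (LRU->MRU): [bat grape]
  9. access grape: HIT. Cache (LRU->MRU): [bat grape]
  10. access pear: MISS, evict bat. Cache (LRU->MRU): [grape pear]
  11. access grape: HIT. Cache (LRU->MRU): [pear grape]
  12. access grape: HIT. Cache (LRU->MRU): [pear grape]
  13. access grape: HIT. Cache (LRU->MRU): [pear grape]
  14. access ant: MISS, evict pear. Cache (LRU->MRU): [grape ant]
  15. access pear: MISS, evict grape. Cache (LRU->MRU): [ant pear]
  16. access grape: MISS, evict ant. Cache (LRU->MRU): [pear grape]
  17. access grape: HIT. Cache (LRU->MRU): [pear grape]
  18. access pig: MISS, evict pear. Cache (LRU->MRU): [grape pig]
  19. access grape: HIT. Cache (LRU->MRU): [pig grape]
  20. access grape: HIT. Cache (LRU->MRU): [pig grape]
  21. access pig: HIT. Cache (LRU->MRU): [grape pig]
  22. access grape: HIT. Cache (LRU->MRU): [pig grape]
  23. access bat: MISS, evict pig. Cache (LRU->MRU): [grape bat]
  24. access bat: HIT. Cache (LRU->MRU): [grape bat]
Total: 13 hits, 11 misses, 9 evictions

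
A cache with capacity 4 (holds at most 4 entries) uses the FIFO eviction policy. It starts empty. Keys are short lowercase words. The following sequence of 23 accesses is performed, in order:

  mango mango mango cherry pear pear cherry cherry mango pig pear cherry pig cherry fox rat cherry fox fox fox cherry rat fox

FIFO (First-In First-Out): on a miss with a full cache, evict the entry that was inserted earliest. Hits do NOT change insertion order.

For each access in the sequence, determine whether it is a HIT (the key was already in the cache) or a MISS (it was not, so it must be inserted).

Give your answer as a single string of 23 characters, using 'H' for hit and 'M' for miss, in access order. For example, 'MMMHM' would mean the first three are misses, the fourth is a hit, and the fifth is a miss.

FIFO simulation (capacity=4):
  1. access mango: MISS. Cache (old->new): [mango]
  2. access mango: HIT. Cache (old->new): [mango]
  3. access mango: HIT. Cache (old->new): [mango]
  4. access cherry: MISS. Cache (old->new): [mango cherry]
  5. access pear: MISS. Cache (old->new): [mango cherry pear]
  6. access pear: HIT. Cache (old->new): [mango cherry pear]
  7. access cherry: HIT. Cache (old->new): [mango cherry pear]
  8. access cherry: HIT. Cache (old->new): [mango cherry pear]
  9. access mango: HIT. Cache (old->new): [mango cherry pear]
  10. access pig: MISS. Cache (old->new): [mango cherry pear pig]
  11. access pear: HIT. Cache (old->new): [mango cherry pear pig]
  12. access cherry: HIT. Cache (old->new): [mango cherry pear pig]
  13. access pig: HIT. Cache (old->new): [mango cherry pear pig]
  14. access cherry: HIT. Cache (old->new): [mango cherry pear pig]
  15. access fox: MISS, evict mango. Cache (old->new): [cherry pear pig fox]
  16. access rat: MISS, evict cherry. Cache (old->new): [pear pig fox rat]
  17. access cherry: MISS, evict pear. Cache (old->new): [pig fox rat cherry]
  18. access fox: HIT. Cache (old->new): [pig fox rat cherry]
  19. access fox: HIT. Cache (old->new): [pig fox rat cherry]
  20. access fox: HIT. Cache (old->new): [pig fox rat cherry]
  21. access cherry: HIT. Cache (old->new): [pig fox rat cherry]
  22. access rat: HIT. Cache (old->new): [pig fox rat cherry]
  23. access fox: HIT. Cache (old->new): [pig fox rat cherry]
Total: 16 hits, 7 misses, 3 evictions

Answer: MHHMMHHHHMHHHHMMMHHHHHH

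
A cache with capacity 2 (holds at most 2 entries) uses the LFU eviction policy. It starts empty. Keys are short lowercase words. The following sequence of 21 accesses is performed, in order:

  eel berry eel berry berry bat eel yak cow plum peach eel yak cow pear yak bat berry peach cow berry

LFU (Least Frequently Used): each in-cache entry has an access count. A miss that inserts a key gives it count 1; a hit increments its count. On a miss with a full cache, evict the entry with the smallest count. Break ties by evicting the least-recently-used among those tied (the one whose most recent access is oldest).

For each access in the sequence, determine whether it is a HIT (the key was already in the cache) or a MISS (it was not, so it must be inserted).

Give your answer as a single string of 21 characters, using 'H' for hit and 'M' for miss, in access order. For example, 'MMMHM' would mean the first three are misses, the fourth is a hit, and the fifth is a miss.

Answer: MMHHHMMMMMMMMMMMMHMMH

Derivation:
LFU simulation (capacity=2):
  1. access eel: MISS. Cache: [eel(c=1)]
  2. access berry: MISS. Cache: [eel(c=1) berry(c=1)]
  3. access eel: HIT, count now 2. Cache: [berry(c=1) eel(c=2)]
  4. access berry: HIT, count now 2. Cache: [eel(c=2) berry(c=2)]
  5. access berry: HIT, count now 3. Cache: [eel(c=2) berry(c=3)]
  6. access bat: MISS, evict eel(c=2). Cache: [bat(c=1) berry(c=3)]
  7. access eel: MISS, evict bat(c=1). Cache: [eel(c=1) berry(c=3)]
  8. access yak: MISS, evict eel(c=1). Cache: [yak(c=1) berry(c=3)]
  9. access cow: MISS, evict yak(c=1). Cache: [cow(c=1) berry(c=3)]
  10. access plum: MISS, evict cow(c=1). Cache: [plum(c=1) berry(c=3)]
  11. access peach: MISS, evict plum(c=1). Cache: [peach(c=1) berry(c=3)]
  12. access eel: MISS, evict peach(c=1). Cache: [eel(c=1) berry(c=3)]
  13. access yak: MISS, evict eel(c=1). Cache: [yak(c=1) berry(c=3)]
  14. access cow: MISS, evict yak(c=1). Cache: [cow(c=1) berry(c=3)]
  15. access pear: MISS, evict cow(c=1). Cache: [pear(c=1) berry(c=3)]
  16. access yak: MISS, evict pear(c=1). Cache: [yak(c=1) berry(c=3)]
  17. access bat: MISS, evict yak(c=1). Cache: [bat(c=1) berry(c=3)]
  18. access berry: HIT, count now 4. Cache: [bat(c=1) berry(c=4)]
  19. access peach: MISS, evict bat(c=1). Cache: [peach(c=1) berry(c=4)]
  20. access cow: MISS, evict peach(c=1). Cache: [cow(c=1) berry(c=4)]
  21. access berry: HIT, count now 5. Cache: [cow(c=1) berry(c=5)]
Total: 5 hits, 16 misses, 14 evictions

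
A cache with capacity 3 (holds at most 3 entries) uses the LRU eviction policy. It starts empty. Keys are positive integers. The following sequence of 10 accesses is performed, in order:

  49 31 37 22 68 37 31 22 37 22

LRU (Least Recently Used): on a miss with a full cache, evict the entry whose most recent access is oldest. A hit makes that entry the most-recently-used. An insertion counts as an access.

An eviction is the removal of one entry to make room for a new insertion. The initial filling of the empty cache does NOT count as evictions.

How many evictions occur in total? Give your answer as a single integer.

Answer: 4

Derivation:
LRU simulation (capacity=3):
  1. access 49: MISS. Cache (LRU->MRU): [49]
  2. access 31: MISS. Cache (LRU->MRU): [49 31]
  3. access 37: MISS. Cache (LRU->MRU): [49 31 37]
  4. access 22: MISS, evict 49. Cache (LRU->MRU): [31 37 22]
  5. access 68: MISS, evict 31. Cache (LRU->MRU): [37 22 68]
  6. access 37: HIT. Cache (LRU->MRU): [22 68 37]
  7. access 31: MISS, evict 22. Cache (LRU->MRU): [68 37 31]
  8. access 22: MISS, evict 68. Cache (LRU->MRU): [37 31 22]
  9. access 37: HIT. Cache (LRU->MRU): [31 22 37]
  10. access 22: HIT. Cache (LRU->MRU): [31 37 22]
Total: 3 hits, 7 misses, 4 evictions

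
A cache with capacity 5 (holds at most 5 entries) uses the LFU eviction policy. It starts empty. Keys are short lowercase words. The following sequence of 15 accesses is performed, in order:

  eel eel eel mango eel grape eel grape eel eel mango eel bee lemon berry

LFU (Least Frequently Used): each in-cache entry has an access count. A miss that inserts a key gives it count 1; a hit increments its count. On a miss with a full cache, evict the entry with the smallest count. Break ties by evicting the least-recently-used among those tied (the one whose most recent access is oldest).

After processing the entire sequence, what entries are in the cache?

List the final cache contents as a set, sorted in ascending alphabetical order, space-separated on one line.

Answer: berry eel grape lemon mango

Derivation:
LFU simulation (capacity=5):
  1. access eel: MISS. Cache: [eel(c=1)]
  2. access eel: HIT, count now 2. Cache: [eel(c=2)]
  3. access eel: HIT, count now 3. Cache: [eel(c=3)]
  4. access mango: MISS. Cache: [mango(c=1) eel(c=3)]
  5. access eel: HIT, count now 4. Cache: [mango(c=1) eel(c=4)]
  6. access grape: MISS. Cache: [mango(c=1) grape(c=1) eel(c=4)]
  7. access eel: HIT, count now 5. Cache: [mango(c=1) grape(c=1) eel(c=5)]
  8. access grape: HIT, count now 2. Cache: [mango(c=1) grape(c=2) eel(c=5)]
  9. access eel: HIT, count now 6. Cache: [mango(c=1) grape(c=2) eel(c=6)]
  10. access eel: HIT, count now 7. Cache: [mango(c=1) grape(c=2) eel(c=7)]
  11. access mango: HIT, count now 2. Cache: [grape(c=2) mango(c=2) eel(c=7)]
  12. access eel: HIT, count now 8. Cache: [grape(c=2) mango(c=2) eel(c=8)]
  13. access bee: MISS. Cache: [bee(c=1) grape(c=2) mango(c=2) eel(c=8)]
  14. access lemon: MISS. Cache: [bee(c=1) lemon(c=1) grape(c=2) mango(c=2) eel(c=8)]
  15. access berry: MISS, evict bee(c=1). Cache: [lemon(c=1) berry(c=1) grape(c=2) mango(c=2) eel(c=8)]
Total: 9 hits, 6 misses, 1 evictions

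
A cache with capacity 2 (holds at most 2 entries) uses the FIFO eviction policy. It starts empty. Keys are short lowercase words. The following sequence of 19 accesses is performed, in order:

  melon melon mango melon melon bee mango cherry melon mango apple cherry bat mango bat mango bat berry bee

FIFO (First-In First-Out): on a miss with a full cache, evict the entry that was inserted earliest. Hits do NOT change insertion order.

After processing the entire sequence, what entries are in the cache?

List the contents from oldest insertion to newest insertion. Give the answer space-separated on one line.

Answer: berry bee

Derivation:
FIFO simulation (capacity=2):
  1. access melon: MISS. Cache (old->new): [melon]
  2. access melon: HIT. Cache (old->new): [melon]
  3. access mango: MISS. Cache (old->new): [melon mango]
  4. access melon: HIT. Cache (old->new): [melon mango]
  5. access melon: HIT. Cache (old->new): [melon mango]
  6. access bee: MISS, evict melon. Cache (old->new): [mango bee]
  7. access mango: HIT. Cache (old->new): [mango bee]
  8. access cherry: MISS, evict mango. Cache (old->new): [bee cherry]
  9. access melon: MISS, evict bee. Cache (old->new): [cherry melon]
  10. access mango: MISS, evict cherry. Cache (old->new): [melon mango]
  11. access apple: MISS, evict melon. Cache (old->new): [mango apple]
  12. access cherry: MISS, evict mango. Cache (old->new): [apple cherry]
  13. access bat: MISS, evict apple. Cache (old->new): [cherry bat]
  14. access mango: MISS, evict cherry. Cache (old->new): [bat mango]
  15. access bat: HIT. Cache (old->new): [bat mango]
  16. access mango: HIT. Cache (old->new): [bat mango]
  17. access bat: HIT. Cache (old->new): [bat mango]
  18. access berry: MISS, evict bat. Cache (old->new): [mango berry]
  19. access bee: MISS, evict mango. Cache (old->new): [berry bee]
Total: 7 hits, 12 misses, 10 evictions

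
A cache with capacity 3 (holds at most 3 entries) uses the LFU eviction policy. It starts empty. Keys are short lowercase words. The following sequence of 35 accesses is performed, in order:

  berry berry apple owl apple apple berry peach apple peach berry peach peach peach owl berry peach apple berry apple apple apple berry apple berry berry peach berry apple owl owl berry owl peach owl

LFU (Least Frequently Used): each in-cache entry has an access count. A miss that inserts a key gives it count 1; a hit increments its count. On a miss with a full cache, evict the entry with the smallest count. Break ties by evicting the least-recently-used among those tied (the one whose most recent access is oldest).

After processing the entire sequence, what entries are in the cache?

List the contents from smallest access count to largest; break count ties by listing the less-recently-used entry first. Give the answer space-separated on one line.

LFU simulation (capacity=3):
  1. access berry: MISS. Cache: [berry(c=1)]
  2. access berry: HIT, count now 2. Cache: [berry(c=2)]
  3. access apple: MISS. Cache: [apple(c=1) berry(c=2)]
  4. access owl: MISS. Cache: [apple(c=1) owl(c=1) berry(c=2)]
  5. access apple: HIT, count now 2. Cache: [owl(c=1) berry(c=2) apple(c=2)]
  6. access apple: HIT, count now 3. Cache: [owl(c=1) berry(c=2) apple(c=3)]
  7. access berry: HIT, count now 3. Cache: [owl(c=1) apple(c=3) berry(c=3)]
  8. access peach: MISS, evict owl(c=1). Cache: [peach(c=1) apple(c=3) berry(c=3)]
  9. access apple: HIT, count now 4. Cache: [peach(c=1) berry(c=3) apple(c=4)]
  10. access peach: HIT, count now 2. Cache: [peach(c=2) berry(c=3) apple(c=4)]
  11. access berry: HIT, count now 4. Cache: [peach(c=2) apple(c=4) berry(c=4)]
  12. access peach: HIT, count now 3. Cache: [peach(c=3) apple(c=4) berry(c=4)]
  13. access peach: HIT, count now 4. Cache: [apple(c=4) berry(c=4) peach(c=4)]
  14. access peach: HIT, count now 5. Cache: [apple(c=4) berry(c=4) peach(c=5)]
  15. access owl: MISS, evict apple(c=4). Cache: [owl(c=1) berry(c=4) peach(c=5)]
  16. access berry: HIT, count now 5. Cache: [owl(c=1) peach(c=5) berry(c=5)]
  17. access peach: HIT, count now 6. Cache: [owl(c=1) berry(c=5) peach(c=6)]
  18. access apple: MISS, evict owl(c=1). Cache: [apple(c=1) berry(c=5) peach(c=6)]
  19. access berry: HIT, count now 6. Cache: [apple(c=1) peach(c=6) berry(c=6)]
  20. access apple: HIT, count now 2. Cache: [apple(c=2) peach(c=6) berry(c=6)]
  21. access apple: HIT, count now 3. Cache: [apple(c=3) peach(c=6) berry(c=6)]
  22. access apple: HIT, count now 4. Cache: [apple(c=4) peach(c=6) berry(c=6)]
  23. access berry: HIT, count now 7. Cache: [apple(c=4) peach(c=6) berry(c=7)]
  24. access apple: HIT, count now 5. Cache: [apple(c=5) peach(c=6) berry(c=7)]
  25. access berry: HIT, count now 8. Cache: [apple(c=5) peach(c=6) berry(c=8)]
  26. access berry: HIT, count now 9. Cache: [apple(c=5) peach(c=6) berry(c=9)]
  27. access peach: HIT, count now 7. Cache: [apple(c=5) peach(c=7) berry(c=9)]
  28. access berry: HIT, count now 10. Cache: [apple(c=5) peach(c=7) berry(c=10)]
  29. access apple: HIT, count now 6. Cache: [apple(c=6) peach(c=7) berry(c=10)]
  30. access owl: MISS, evict apple(c=6). Cache: [owl(c=1) peach(c=7) berry(c=10)]
  31. access owl: HIT, count now 2. Cache: [owl(c=2) peach(c=7) berry(c=10)]
  32. access berry: HIT, count now 11. Cache: [owl(c=2) peach(c=7) berry(c=11)]
  33. access owl: HIT, count now 3. Cache: [owl(c=3) peach(c=7) berry(c=11)]
  34. access peach: HIT, count now 8. Cache: [owl(c=3) peach(c=8) berry(c=11)]
  35. access owl: HIT, count now 4. Cache: [owl(c=4) peach(c=8) berry(c=11)]
Total: 28 hits, 7 misses, 4 evictions

Answer: owl peach berry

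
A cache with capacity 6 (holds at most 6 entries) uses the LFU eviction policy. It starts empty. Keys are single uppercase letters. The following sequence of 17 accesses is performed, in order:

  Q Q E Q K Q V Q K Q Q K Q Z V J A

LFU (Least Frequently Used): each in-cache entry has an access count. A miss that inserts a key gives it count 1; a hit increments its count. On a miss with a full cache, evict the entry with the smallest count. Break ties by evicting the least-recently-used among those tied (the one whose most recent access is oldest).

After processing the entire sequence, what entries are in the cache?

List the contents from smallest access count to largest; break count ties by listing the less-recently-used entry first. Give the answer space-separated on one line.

LFU simulation (capacity=6):
  1. access Q: MISS. Cache: [Q(c=1)]
  2. access Q: HIT, count now 2. Cache: [Q(c=2)]
  3. access E: MISS. Cache: [E(c=1) Q(c=2)]
  4. access Q: HIT, count now 3. Cache: [E(c=1) Q(c=3)]
  5. access K: MISS. Cache: [E(c=1) K(c=1) Q(c=3)]
  6. access Q: HIT, count now 4. Cache: [E(c=1) K(c=1) Q(c=4)]
  7. access V: MISS. Cache: [E(c=1) K(c=1) V(c=1) Q(c=4)]
  8. access Q: HIT, count now 5. Cache: [E(c=1) K(c=1) V(c=1) Q(c=5)]
  9. access K: HIT, count now 2. Cache: [E(c=1) V(c=1) K(c=2) Q(c=5)]
  10. access Q: HIT, count now 6. Cache: [E(c=1) V(c=1) K(c=2) Q(c=6)]
  11. access Q: HIT, count now 7. Cache: [E(c=1) V(c=1) K(c=2) Q(c=7)]
  12. access K: HIT, count now 3. Cache: [E(c=1) V(c=1) K(c=3) Q(c=7)]
  13. access Q: HIT, count now 8. Cache: [E(c=1) V(c=1) K(c=3) Q(c=8)]
  14. access Z: MISS. Cache: [E(c=1) V(c=1) Z(c=1) K(c=3) Q(c=8)]
  15. access V: HIT, count now 2. Cache: [E(c=1) Z(c=1) V(c=2) K(c=3) Q(c=8)]
  16. access J: MISS. Cache: [E(c=1) Z(c=1) J(c=1) V(c=2) K(c=3) Q(c=8)]
  17. access A: MISS, evict E(c=1). Cache: [Z(c=1) J(c=1) A(c=1) V(c=2) K(c=3) Q(c=8)]
Total: 10 hits, 7 misses, 1 evictions

Answer: Z J A V K Q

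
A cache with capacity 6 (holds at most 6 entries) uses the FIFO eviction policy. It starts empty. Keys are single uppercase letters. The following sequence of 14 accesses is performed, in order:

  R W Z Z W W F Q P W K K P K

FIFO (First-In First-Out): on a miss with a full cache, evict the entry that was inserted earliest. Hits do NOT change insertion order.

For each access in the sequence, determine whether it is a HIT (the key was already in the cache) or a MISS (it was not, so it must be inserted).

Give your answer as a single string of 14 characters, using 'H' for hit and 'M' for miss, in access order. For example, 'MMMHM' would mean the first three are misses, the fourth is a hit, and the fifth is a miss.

Answer: MMMHHHMMMHMHHH

Derivation:
FIFO simulation (capacity=6):
  1. access R: MISS. Cache (old->new): [R]
  2. access W: MISS. Cache (old->new): [R W]
  3. access Z: MISS. Cache (old->new): [R W Z]
  4. access Z: HIT. Cache (old->new): [R W Z]
  5. access W: HIT. Cache (old->new): [R W Z]
  6. access W: HIT. Cache (old->new): [R W Z]
  7. access F: MISS. Cache (old->new): [R W Z F]
  8. access Q: MISS. Cache (old->new): [R W Z F Q]
  9. access P: MISS. Cache (old->new): [R W Z F Q P]
  10. access W: HIT. Cache (old->new): [R W Z F Q P]
  11. access K: MISS, evict R. Cache (old->new): [W Z F Q P K]
  12. access K: HIT. Cache (old->new): [W Z F Q P K]
  13. access P: HIT. Cache (old->new): [W Z F Q P K]
  14. access K: HIT. Cache (old->new): [W Z F Q P K]
Total: 7 hits, 7 misses, 1 evictions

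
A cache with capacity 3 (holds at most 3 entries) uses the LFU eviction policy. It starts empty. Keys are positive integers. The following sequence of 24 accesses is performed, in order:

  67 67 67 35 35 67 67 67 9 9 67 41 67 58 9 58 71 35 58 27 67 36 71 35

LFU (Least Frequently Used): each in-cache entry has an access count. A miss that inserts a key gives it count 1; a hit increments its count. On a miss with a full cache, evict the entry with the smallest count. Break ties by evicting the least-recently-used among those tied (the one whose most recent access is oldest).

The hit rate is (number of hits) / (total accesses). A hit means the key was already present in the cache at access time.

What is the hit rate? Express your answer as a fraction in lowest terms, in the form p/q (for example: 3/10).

Answer: 1/2

Derivation:
LFU simulation (capacity=3):
  1. access 67: MISS. Cache: [67(c=1)]
  2. access 67: HIT, count now 2. Cache: [67(c=2)]
  3. access 67: HIT, count now 3. Cache: [67(c=3)]
  4. access 35: MISS. Cache: [35(c=1) 67(c=3)]
  5. access 35: HIT, count now 2. Cache: [35(c=2) 67(c=3)]
  6. access 67: HIT, count now 4. Cache: [35(c=2) 67(c=4)]
  7. access 67: HIT, count now 5. Cache: [35(c=2) 67(c=5)]
  8. access 67: HIT, count now 6. Cache: [35(c=2) 67(c=6)]
  9. access 9: MISS. Cache: [9(c=1) 35(c=2) 67(c=6)]
  10. access 9: HIT, count now 2. Cache: [35(c=2) 9(c=2) 67(c=6)]
  11. access 67: HIT, count now 7. Cache: [35(c=2) 9(c=2) 67(c=7)]
  12. access 41: MISS, evict 35(c=2). Cache: [41(c=1) 9(c=2) 67(c=7)]
  13. access 67: HIT, count now 8. Cache: [41(c=1) 9(c=2) 67(c=8)]
  14. access 58: MISS, evict 41(c=1). Cache: [58(c=1) 9(c=2) 67(c=8)]
  15. access 9: HIT, count now 3. Cache: [58(c=1) 9(c=3) 67(c=8)]
  16. access 58: HIT, count now 2. Cache: [58(c=2) 9(c=3) 67(c=8)]
  17. access 71: MISS, evict 58(c=2). Cache: [71(c=1) 9(c=3) 67(c=8)]
  18. access 35: MISS, evict 71(c=1). Cache: [35(c=1) 9(c=3) 67(c=8)]
  19. access 58: MISS, evict 35(c=1). Cache: [58(c=1) 9(c=3) 67(c=8)]
  20. access 27: MISS, evict 58(c=1). Cache: [27(c=1) 9(c=3) 67(c=8)]
  21. access 67: HIT, count now 9. Cache: [27(c=1) 9(c=3) 67(c=9)]
  22. access 36: MISS, evict 27(c=1). Cache: [36(c=1) 9(c=3) 67(c=9)]
  23. access 71: MISS, evict 36(c=1). Cache: [71(c=1) 9(c=3) 67(c=9)]
  24. access 35: MISS, evict 71(c=1). Cache: [35(c=1) 9(c=3) 67(c=9)]
Total: 12 hits, 12 misses, 9 evictions

Hit rate = 12/24 = 1/2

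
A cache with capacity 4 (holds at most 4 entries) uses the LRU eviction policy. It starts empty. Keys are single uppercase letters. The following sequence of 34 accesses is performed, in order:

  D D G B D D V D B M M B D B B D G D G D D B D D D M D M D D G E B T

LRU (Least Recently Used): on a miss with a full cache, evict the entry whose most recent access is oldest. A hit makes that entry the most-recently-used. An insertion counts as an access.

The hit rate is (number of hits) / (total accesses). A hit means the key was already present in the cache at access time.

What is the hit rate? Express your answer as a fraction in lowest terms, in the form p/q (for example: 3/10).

Answer: 25/34

Derivation:
LRU simulation (capacity=4):
  1. access D: MISS. Cache (LRU->MRU): [D]
  2. access D: HIT. Cache (LRU->MRU): [D]
  3. access G: MISS. Cache (LRU->MRU): [D G]
  4. access B: MISS. Cache (LRU->MRU): [D G B]
  5. access D: HIT. Cache (LRU->MRU): [G B D]
  6. access D: HIT. Cache (LRU->MRU): [G B D]
  7. access V: MISS. Cache (LRU->MRU): [G B D V]
  8. access D: HIT. Cache (LRU->MRU): [G B V D]
  9. access B: HIT. Cache (LRU->MRU): [G V D B]
  10. access M: MISS, evict G. Cache (LRU->MRU): [V D B M]
  11. access M: HIT. Cache (LRU->MRU): [V D B M]
  12. access B: HIT. Cache (LRU->MRU): [V D M B]
  13. access D: HIT. Cache (LRU->MRU): [V M B D]
  14. access B: HIT. Cache (LRU->MRU): [V M D B]
  15. access B: HIT. Cache (LRU->MRU): [V M D B]
  16. access D: HIT. Cache (LRU->MRU): [V M B D]
  17. access G: MISS, evict V. Cache (LRU->MRU): [M B D G]
  18. access D: HIT. Cache (LRU->MRU): [M B G D]
  19. access G: HIT. Cache (LRU->MRU): [M B D G]
  20. access D: HIT. Cache (LRU->MRU): [M B G D]
  21. access D: HIT. Cache (LRU->MRU): [M B G D]
  22. access B: HIT. Cache (LRU->MRU): [M G D B]
  23. access D: HIT. Cache (LRU->MRU): [M G B D]
  24. access D: HIT. Cache (LRU->MRU): [M G B D]
  25. access D: HIT. Cache (LRU->MRU): [M G B D]
  26. access M: HIT. Cache (LRU->MRU): [G B D M]
  27. access D: HIT. Cache (LRU->MRU): [G B M D]
  28. access M: HIT. Cache (LRU->MRU): [G B D M]
  29. access D: HIT. Cache (LRU->MRU): [G B M D]
  30. access D: HIT. Cache (LRU->MRU): [G B M D]
  31. access G: HIT. Cache (LRU->MRU): [B M D G]
  32. access E: MISS, evict B. Cache (LRU->MRU): [M D G E]
  33. access B: MISS, evict M. Cache (LRU->MRU): [D G E B]
  34. access T: MISS, evict D. Cache (LRU->MRU): [G E B T]
Total: 25 hits, 9 misses, 5 evictions

Hit rate = 25/34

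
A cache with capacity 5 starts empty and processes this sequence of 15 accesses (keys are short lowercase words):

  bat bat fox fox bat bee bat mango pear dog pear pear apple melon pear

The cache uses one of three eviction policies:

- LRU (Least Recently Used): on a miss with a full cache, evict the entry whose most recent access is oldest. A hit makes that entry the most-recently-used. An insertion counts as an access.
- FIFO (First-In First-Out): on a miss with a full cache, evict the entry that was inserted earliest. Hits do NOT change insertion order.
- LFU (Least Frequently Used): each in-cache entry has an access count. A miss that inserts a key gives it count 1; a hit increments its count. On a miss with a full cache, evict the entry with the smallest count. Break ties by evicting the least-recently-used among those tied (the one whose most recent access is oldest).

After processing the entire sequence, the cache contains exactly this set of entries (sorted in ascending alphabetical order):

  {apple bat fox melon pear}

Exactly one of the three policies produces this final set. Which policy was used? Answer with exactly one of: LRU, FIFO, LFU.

Answer: LFU

Derivation:
Simulating under each policy and comparing final sets:
  LRU: final set = {apple dog mango melon pear} -> differs
  FIFO: final set = {apple dog mango melon pear} -> differs
  LFU: final set = {apple bat fox melon pear} -> MATCHES target
Only LFU produces the target set.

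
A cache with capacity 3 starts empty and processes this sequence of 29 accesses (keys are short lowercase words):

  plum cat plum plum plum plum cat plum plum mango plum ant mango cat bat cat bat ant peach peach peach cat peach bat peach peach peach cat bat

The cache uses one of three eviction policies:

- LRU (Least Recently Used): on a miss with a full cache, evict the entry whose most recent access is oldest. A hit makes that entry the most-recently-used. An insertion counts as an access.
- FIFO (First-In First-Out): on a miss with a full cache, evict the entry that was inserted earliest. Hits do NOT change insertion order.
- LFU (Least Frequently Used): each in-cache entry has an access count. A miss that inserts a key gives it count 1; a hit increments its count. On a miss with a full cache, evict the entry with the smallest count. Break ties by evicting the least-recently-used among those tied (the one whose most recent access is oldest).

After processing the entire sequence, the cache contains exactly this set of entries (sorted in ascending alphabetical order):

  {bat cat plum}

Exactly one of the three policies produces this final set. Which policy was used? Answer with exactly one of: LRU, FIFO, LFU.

Simulating under each policy and comparing final sets:
  LRU: final set = {bat cat peach} -> differs
  FIFO: final set = {bat cat peach} -> differs
  LFU: final set = {bat cat plum} -> MATCHES target
Only LFU produces the target set.

Answer: LFU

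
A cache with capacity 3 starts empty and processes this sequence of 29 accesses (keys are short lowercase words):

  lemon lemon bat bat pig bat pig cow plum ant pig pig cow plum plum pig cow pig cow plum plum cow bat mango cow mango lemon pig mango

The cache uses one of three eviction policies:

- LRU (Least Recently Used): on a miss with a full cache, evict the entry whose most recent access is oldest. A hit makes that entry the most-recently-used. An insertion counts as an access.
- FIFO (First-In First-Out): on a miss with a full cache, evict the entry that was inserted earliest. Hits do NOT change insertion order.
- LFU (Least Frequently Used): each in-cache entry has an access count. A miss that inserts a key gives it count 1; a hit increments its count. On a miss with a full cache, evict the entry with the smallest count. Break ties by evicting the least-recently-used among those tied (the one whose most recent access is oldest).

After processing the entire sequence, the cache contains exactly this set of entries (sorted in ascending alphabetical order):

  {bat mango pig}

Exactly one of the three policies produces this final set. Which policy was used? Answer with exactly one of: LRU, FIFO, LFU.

Simulating under each policy and comparing final sets:
  LRU: final set = {lemon mango pig} -> differs
  FIFO: final set = {lemon mango pig} -> differs
  LFU: final set = {bat mango pig} -> MATCHES target
Only LFU produces the target set.

Answer: LFU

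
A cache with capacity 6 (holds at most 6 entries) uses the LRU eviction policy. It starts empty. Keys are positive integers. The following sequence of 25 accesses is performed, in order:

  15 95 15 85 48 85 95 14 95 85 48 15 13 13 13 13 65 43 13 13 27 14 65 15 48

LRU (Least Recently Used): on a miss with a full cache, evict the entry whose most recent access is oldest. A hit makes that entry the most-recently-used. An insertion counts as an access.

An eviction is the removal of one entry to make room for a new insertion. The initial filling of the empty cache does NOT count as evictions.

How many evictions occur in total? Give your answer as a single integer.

Answer: 5

Derivation:
LRU simulation (capacity=6):
  1. access 15: MISS. Cache (LRU->MRU): [15]
  2. access 95: MISS. Cache (LRU->MRU): [15 95]
  3. access 15: HIT. Cache (LRU->MRU): [95 15]
  4. access 85: MISS. Cache (LRU->MRU): [95 15 85]
  5. access 48: MISS. Cache (LRU->MRU): [95 15 85 48]
  6. access 85: HIT. Cache (LRU->MRU): [95 15 48 85]
  7. access 95: HIT. Cache (LRU->MRU): [15 48 85 95]
  8. access 14: MISS. Cache (LRU->MRU): [15 48 85 95 14]
  9. access 95: HIT. Cache (LRU->MRU): [15 48 85 14 95]
  10. access 85: HIT. Cache (LRU->MRU): [15 48 14 95 85]
  11. access 48: HIT. Cache (LRU->MRU): [15 14 95 85 48]
  12. access 15: HIT. Cache (LRU->MRU): [14 95 85 48 15]
  13. access 13: MISS. Cache (LRU->MRU): [14 95 85 48 15 13]
  14. access 13: HIT. Cache (LRU->MRU): [14 95 85 48 15 13]
  15. access 13: HIT. Cache (LRU->MRU): [14 95 85 48 15 13]
  16. access 13: HIT. Cache (LRU->MRU): [14 95 85 48 15 13]
  17. access 65: MISS, evict 14. Cache (LRU->MRU): [95 85 48 15 13 65]
  18. access 43: MISS, evict 95. Cache (LRU->MRU): [85 48 15 13 65 43]
  19. access 13: HIT. Cache (LRU->MRU): [85 48 15 65 43 13]
  20. access 13: HIT. Cache (LRU->MRU): [85 48 15 65 43 13]
  21. access 27: MISS, evict 85. Cache (LRU->MRU): [48 15 65 43 13 27]
  22. access 14: MISS, evict 48. Cache (LRU->MRU): [15 65 43 13 27 14]
  23. access 65: HIT. Cache (LRU->MRU): [15 43 13 27 14 65]
  24. access 15: HIT. Cache (LRU->MRU): [43 13 27 14 65 15]
  25. access 48: MISS, evict 43. Cache (LRU->MRU): [13 27 14 65 15 48]
Total: 14 hits, 11 misses, 5 evictions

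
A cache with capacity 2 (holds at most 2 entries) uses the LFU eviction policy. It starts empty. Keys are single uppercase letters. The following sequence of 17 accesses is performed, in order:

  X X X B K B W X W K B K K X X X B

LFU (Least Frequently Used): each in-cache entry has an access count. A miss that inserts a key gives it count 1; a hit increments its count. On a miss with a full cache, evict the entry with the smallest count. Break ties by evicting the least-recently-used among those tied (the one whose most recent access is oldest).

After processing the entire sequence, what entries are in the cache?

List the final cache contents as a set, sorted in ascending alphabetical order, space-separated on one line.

Answer: B X

Derivation:
LFU simulation (capacity=2):
  1. access X: MISS. Cache: [X(c=1)]
  2. access X: HIT, count now 2. Cache: [X(c=2)]
  3. access X: HIT, count now 3. Cache: [X(c=3)]
  4. access B: MISS. Cache: [B(c=1) X(c=3)]
  5. access K: MISS, evict B(c=1). Cache: [K(c=1) X(c=3)]
  6. access B: MISS, evict K(c=1). Cache: [B(c=1) X(c=3)]
  7. access W: MISS, evict B(c=1). Cache: [W(c=1) X(c=3)]
  8. access X: HIT, count now 4. Cache: [W(c=1) X(c=4)]
  9. access W: HIT, count now 2. Cache: [W(c=2) X(c=4)]
  10. access K: MISS, evict W(c=2). Cache: [K(c=1) X(c=4)]
  11. access B: MISS, evict K(c=1). Cache: [B(c=1) X(c=4)]
  12. access K: MISS, evict B(c=1). Cache: [K(c=1) X(c=4)]
  13. access K: HIT, count now 2. Cache: [K(c=2) X(c=4)]
  14. access X: HIT, count now 5. Cache: [K(c=2) X(c=5)]
  15. access X: HIT, count now 6. Cache: [K(c=2) X(c=6)]
  16. access X: HIT, count now 7. Cache: [K(c=2) X(c=7)]
  17. access B: MISS, evict K(c=2). Cache: [B(c=1) X(c=7)]
Total: 8 hits, 9 misses, 7 evictions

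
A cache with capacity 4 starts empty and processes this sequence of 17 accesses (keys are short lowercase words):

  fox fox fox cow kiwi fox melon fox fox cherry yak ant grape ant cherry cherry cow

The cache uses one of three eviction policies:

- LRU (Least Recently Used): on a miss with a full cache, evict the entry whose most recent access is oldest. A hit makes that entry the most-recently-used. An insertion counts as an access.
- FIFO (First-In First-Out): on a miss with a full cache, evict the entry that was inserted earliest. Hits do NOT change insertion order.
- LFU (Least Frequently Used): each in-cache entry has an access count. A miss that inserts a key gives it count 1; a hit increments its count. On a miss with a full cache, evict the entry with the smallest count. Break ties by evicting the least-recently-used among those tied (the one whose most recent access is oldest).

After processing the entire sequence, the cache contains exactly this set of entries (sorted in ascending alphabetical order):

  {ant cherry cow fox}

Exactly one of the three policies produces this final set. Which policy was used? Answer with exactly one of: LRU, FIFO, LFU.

Answer: LFU

Derivation:
Simulating under each policy and comparing final sets:
  LRU: final set = {ant cherry cow grape} -> differs
  FIFO: final set = {ant cow grape yak} -> differs
  LFU: final set = {ant cherry cow fox} -> MATCHES target
Only LFU produces the target set.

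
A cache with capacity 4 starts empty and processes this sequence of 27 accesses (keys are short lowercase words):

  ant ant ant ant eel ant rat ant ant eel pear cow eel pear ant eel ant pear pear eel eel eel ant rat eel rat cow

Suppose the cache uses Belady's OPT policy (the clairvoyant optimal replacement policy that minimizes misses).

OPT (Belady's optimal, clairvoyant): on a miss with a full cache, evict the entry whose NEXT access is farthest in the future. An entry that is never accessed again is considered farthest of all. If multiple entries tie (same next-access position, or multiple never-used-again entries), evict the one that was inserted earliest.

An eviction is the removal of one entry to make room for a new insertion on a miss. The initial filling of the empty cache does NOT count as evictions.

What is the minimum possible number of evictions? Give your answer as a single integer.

Answer: 2

Derivation:
OPT (Belady) simulation (capacity=4):
  1. access ant: MISS. Cache: [ant]
  2. access ant: HIT. Next use of ant: step 3. Cache: [ant]
  3. access ant: HIT. Next use of ant: step 4. Cache: [ant]
  4. access ant: HIT. Next use of ant: step 6. Cache: [ant]
  5. access eel: MISS. Cache: [ant eel]
  6. access ant: HIT. Next use of ant: step 8. Cache: [ant eel]
  7. access rat: MISS. Cache: [ant eel rat]
  8. access ant: HIT. Next use of ant: step 9. Cache: [ant eel rat]
  9. access ant: HIT. Next use of ant: step 15. Cache: [ant eel rat]
  10. access eel: HIT. Next use of eel: step 13. Cache: [ant eel rat]
  11. access pear: MISS. Cache: [ant eel rat pear]
  12. access cow: MISS, evict rat (next use: step 24). Cache: [ant eel pear cow]
  13. access eel: HIT. Next use of eel: step 16. Cache: [ant eel pear cow]
  14. access pear: HIT. Next use of pear: step 18. Cache: [ant eel pear cow]
  15. access ant: HIT. Next use of ant: step 17. Cache: [ant eel pear cow]
  16. access eel: HIT. Next use of eel: step 20. Cache: [ant eel pear cow]
  17. access ant: HIT. Next use of ant: step 23. Cache: [ant eel pear cow]
  18. access pear: HIT. Next use of pear: step 19. Cache: [ant eel pear cow]
  19. access pear: HIT. Next use of pear: never. Cache: [ant eel pear cow]
  20. access eel: HIT. Next use of eel: step 21. Cache: [ant eel pear cow]
  21. access eel: HIT. Next use of eel: step 22. Cache: [ant eel pear cow]
  22. access eel: HIT. Next use of eel: step 25. Cache: [ant eel pear cow]
  23. access ant: HIT. Next use of ant: never. Cache: [ant eel pear cow]
  24. access rat: MISS, evict ant (next use: never). Cache: [eel pear cow rat]
  25. access eel: HIT. Next use of eel: never. Cache: [eel pear cow rat]
  26. access rat: HIT. Next use of rat: never. Cache: [eel pear cow rat]
  27. access cow: HIT. Next use of cow: never. Cache: [eel pear cow rat]
Total: 21 hits, 6 misses, 2 evictions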